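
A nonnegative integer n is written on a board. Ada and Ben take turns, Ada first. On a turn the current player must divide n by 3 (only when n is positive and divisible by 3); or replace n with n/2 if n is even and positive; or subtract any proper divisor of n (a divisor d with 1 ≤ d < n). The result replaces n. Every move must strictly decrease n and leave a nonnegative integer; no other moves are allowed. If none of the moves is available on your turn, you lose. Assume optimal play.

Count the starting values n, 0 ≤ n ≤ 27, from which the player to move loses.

Classify positions by backward induction: terminal positions (no move available) are L. From any other position, the mover wins iff some move reaches an L.
n=0: no move → L
n=1: no move → L
n=2: →1(L), so W
n=3: →1(L), so W
n=4: →2(W), 3(W) — all W, so L
n=5: →4(L), so W
n=6: →4(L), so W
n=7: →6(W) only, which is W, so L
n=8: →4(L), so W
n=9: →3(W), 6(W), 8(W) — all W, so L
n=10: →9(L), so W
n=11: →10(W) only, which is W, so L
n=12: →4(L), so W
n=13: →12(W) only, which is W, so L
n=14: →7(L), so W
n=15: →5(W), 10(W), 12(W), 14(W) — all W, so L
n=16: →15(L), so W
n=17: →16(W) only, which is W, so L
n=18: →9(L), so W
n=19: →18(W) only, which is W, so L
n=20: →15(L), so W
n=21: →7(L), so W
n=22: →11(L), so W
n=23: →22(W) only, which is W, so L
n=24: →23(L), so W
n=25: →20(W), 24(W) — all W, so L
n=26: →13(L), so W
n=27: →9(L), so W
L entries with 0 ≤ n ≤ 27: n = 0, 1, 4, 7, 9, 11, 13, 15, 17, 19, 23, 25; that makes 12.

12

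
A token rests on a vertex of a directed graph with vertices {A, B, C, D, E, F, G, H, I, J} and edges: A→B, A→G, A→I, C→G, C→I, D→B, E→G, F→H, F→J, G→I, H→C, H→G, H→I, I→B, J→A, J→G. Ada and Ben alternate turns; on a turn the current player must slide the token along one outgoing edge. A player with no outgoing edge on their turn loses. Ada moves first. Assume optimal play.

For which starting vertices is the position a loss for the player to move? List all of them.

Positions with no move are L. A position that does have a move is losing for the player to move precisely when every available move leads to a winning position for the opponent. Fill in the labels:
Every edge goes from a vertex to one that appears earlier in the order B, I, G, A, C, H, J, F, E, D, so processing vertices in that order labels each vertex after all of its successors.
B: no outgoing edge → L
I: can move to B, which is L ⇒ W
G: the only move is to I(W), a W ⇒ L
A: can move to G, which is L ⇒ W
C: can move to G, which is L ⇒ W
H: can move to G, which is L ⇒ W
J: can move to G, which is L ⇒ W
F: moves to J(W), H(W); every one is W ⇒ L
E: can move to G, which is L ⇒ W
D: can move to B, which is L ⇒ W
Reading off the rows marked L gives the requested list; there are 3 such vertices.

B, F, G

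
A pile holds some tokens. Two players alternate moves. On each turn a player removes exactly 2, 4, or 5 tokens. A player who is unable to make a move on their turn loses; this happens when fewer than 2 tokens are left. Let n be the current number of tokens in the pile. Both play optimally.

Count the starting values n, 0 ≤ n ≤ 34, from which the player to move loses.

10

Work bottom-up. With no move the player to move loses. Otherwise the position is W if at least one move leads to an L position for the opponent, and L if every move leads to a W.
n=0: no move → L
n=1: no move → L
n=2: can move to 0, which is L ⇒ W
n=3: can move to 1, which is L ⇒ W
n=4: can move to 0, which is L ⇒ W
n=5: can move to 1, which is L ⇒ W
n=6: can move to 1, which is L ⇒ W
n=7: moves to 5(W), 3(W), 2(W); every one is W ⇒ L
n=8: moves to 6(W), 4(W), 3(W); every one is W ⇒ L
n=9: can move to 7, which is L ⇒ W
n=10: can move to 8, which is L ⇒ W
n=11: can move to 7, which is L ⇒ W
n=12: can move to 8, which is L ⇒ W
n=13: can move to 8, which is L ⇒ W
n=14: moves to 12(W), 10(W), 9(W); every one is W ⇒ L
n=15: moves to 13(W), 11(W), 10(W); every one is W ⇒ L
n=16: can move to 14, which is L ⇒ W
n=17: can move to 15, which is L ⇒ W
n=18: can move to 14, which is L ⇒ W
n=19: can move to 15, which is L ⇒ W
n=20: can move to 15, which is L ⇒ W
n=21: moves to 19(W), 17(W), 16(W); every one is W ⇒ L
n=22: moves to 20(W), 18(W), 17(W); every one is W ⇒ L
n=23: can move to 21, which is L ⇒ W
n=24: can move to 22, which is L ⇒ W
n=25: can move to 21, which is L ⇒ W
n=26: can move to 22, which is L ⇒ W
n=27: can move to 22, which is L ⇒ W
n=28: moves to 26(W), 24(W), 23(W); every one is W ⇒ L
n=29: moves to 27(W), 25(W), 24(W); every one is W ⇒ L
n=30: can move to 28, which is L ⇒ W
n=31: can move to 29, which is L ⇒ W
n=32: can move to 28, which is L ⇒ W
n=33: can move to 29, which is L ⇒ W
n=34: can move to 29, which is L ⇒ W
L entries with 0 ≤ n ≤ 34: n = 0, 1, 7, 8, 14, 15, 21, 22, 28, 29; that makes 10.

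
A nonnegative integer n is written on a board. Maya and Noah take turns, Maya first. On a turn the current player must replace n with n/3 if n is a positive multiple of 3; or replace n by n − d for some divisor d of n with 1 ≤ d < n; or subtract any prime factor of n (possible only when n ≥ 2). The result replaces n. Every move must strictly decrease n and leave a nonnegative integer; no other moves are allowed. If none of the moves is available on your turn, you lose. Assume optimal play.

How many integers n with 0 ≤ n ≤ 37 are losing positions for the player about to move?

Compute win/loss labels from the base case upward. A position with no move is L. Any other position is W if it can reach an L in one move, else L.
n=0: no move → L
n=1: no move → L
n=2: W (go to 0, an L position)
n=3: W (go to 0, an L position)
n=4: L (options 2(W), 3(W) are all W)
n=5: W (go to 0, an L position)
n=6: W (go to 4, an L position)
n=7: W (go to 0, an L position)
n=8: W (go to 4, an L position)
n=9: L (options 3(W), 6(W), 8(W) are all W)
n=10: W (go to 9, an L position)
n=11: W (go to 0, an L position)
n=12: W (go to 4, an L position)
n=13: W (go to 0, an L position)
n=14: L (options 7(W), 12(W), 13(W) are all W)
n=15: W (go to 14, an L position)
n=16: W (go to 14, an L position)
n=17: W (go to 0, an L position)
n=18: W (go to 9, an L position)
n=19: W (go to 0, an L position)
n=20: L (options 10(W), 15(W), 16(W), 18(W), 19(W) are all W)
n=21: W (go to 14, an L position)
n=22: W (go to 20, an L position)
n=23: W (go to 0, an L position)
n=24: W (go to 20, an L position)
n=25: W (go to 20, an L position)
n=26: L (options 13(W), 24(W), 25(W) are all W)
n=27: W (go to 9, an L position)
n=28: W (go to 14, an L position)
n=29: W (go to 0, an L position)
n=30: W (go to 20, an L position)
n=31: W (go to 0, an L position)
n=32: L (options 16(W), 24(W), 28(W), 30(W), 31(W) are all W)
n=33: W (go to 32, an L position)
n=34: W (go to 32, an L position)
n=35: L (options 28(W), 30(W), 34(W) are all W)
n=36: W (go to 32, an L position)
n=37: W (go to 0, an L position)
L entries with 0 ≤ n ≤ 37: n = 0, 1, 4, 9, 14, 20, 26, 32, 35; that makes 9.

9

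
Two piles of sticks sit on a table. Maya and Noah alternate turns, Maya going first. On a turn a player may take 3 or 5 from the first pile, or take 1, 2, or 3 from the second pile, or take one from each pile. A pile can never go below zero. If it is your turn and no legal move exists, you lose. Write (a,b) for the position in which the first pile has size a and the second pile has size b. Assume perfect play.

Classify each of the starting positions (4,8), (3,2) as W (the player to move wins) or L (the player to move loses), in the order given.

(4,8): W, (3,2): L

Build the W/L table. Terminal = L. A non-terminal position is W if it has a move to some L; otherwise it is L.
No move ever increases a pile, so every position that can arise here has a ≤ 4 and b ≤ 8; it is enough to label the cells with 0 ≤ a ≤ 4 and 0 ≤ b ≤ 8.
Every move lowers a or b (never raises either), so fill the grid row by row in increasing a, and left to right within a row: each cell's successors are then already labelled.
      b=0  b=1  b=2  b=3  b=4  b=5  b=6  b=7  b=8
a=0:    L    W    W    W    L    W    W    W    L
a=1:    L    W    W    W    L    W    W    W    L
a=2:    L    W    W    W    L    W    W    W    L
a=3:    W    W    L    W    W    W    L    W    W
a=4:    W    L    W    W    W    L    W    W    W
Cells with no legal move (terminal, hence L): (0,0), (1,0), (2,0).
The remaining L cells, each justified by listing all of its moves:
(0,4): →(0,3)(W), (0,2)(W), (0,1)(W) — all W, so L
(0,8): →(0,7)(W), (0,6)(W), (0,5)(W) — all W, so L
(1,4): →(1,3)(W), (1,2)(W), (1,1)(W), (0,3)(W) — all W, so L
(1,8): →(1,7)(W), (1,6)(W), (1,5)(W), (0,7)(W) — all W, so L
(2,4): →(2,3)(W), (2,2)(W), (2,1)(W), (1,3)(W) — all W, so L
(2,8): →(2,7)(W), (2,6)(W), (2,5)(W), (1,7)(W) — all W, so L
(3,2): →(0,2)(W), (3,1)(W), (3,0)(W), (2,1)(W) — all W, so L
(3,6): →(0,6)(W), (3,5)(W), (3,4)(W), (3,3)(W), (2,5)(W) — all W, so L
(4,1): →(1,1)(W), (4,0)(W), (3,0)(W) — all W, so L
(4,5): →(1,5)(W), (4,4)(W), (4,3)(W), (4,2)(W), (3,4)(W) — all W, so L
Every other cell has at least one move into one of the L cells above, so it is W.
(4,8): the move to (1,8) reaches an L cell, so W
(3,2): one of the L cells justified above, so L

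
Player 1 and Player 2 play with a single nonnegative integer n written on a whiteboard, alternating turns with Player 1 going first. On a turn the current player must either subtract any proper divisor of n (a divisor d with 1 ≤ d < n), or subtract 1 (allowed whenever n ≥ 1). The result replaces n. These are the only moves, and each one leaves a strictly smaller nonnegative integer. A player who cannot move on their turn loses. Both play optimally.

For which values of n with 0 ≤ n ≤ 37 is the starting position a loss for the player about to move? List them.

Classify positions by backward induction: terminal positions (no move available) are L. From any other position, the mover wins iff some move reaches an L.
n=0: no move → L
n=1: reaches L-position 0 → W
n=2: only reaches 1(W), which is W → L
n=3: reaches L-position 2 → W
n=4: reaches L-position 2 → W
n=5: only reaches 4(W), which is W → L
n=6: reaches L-position 5 → W
n=7: only reaches 6(W), which is W → L
n=8: reaches L-position 7 → W
n=9: only reaches 6(W), 8(W), all W → L
n=10: reaches L-position 5 → W
n=11: only reaches 10(W), which is W → L
n=12: reaches L-position 9 → W
n=13: only reaches 12(W), which is W → L
n=14: reaches L-position 7 → W
n=15: only reaches 10(W), 12(W), 14(W), all W → L
n=16: reaches L-position 15 → W
n=17: only reaches 16(W), which is W → L
n=18: reaches L-position 9 → W
n=19: only reaches 18(W), which is W → L
n=20: reaches L-position 15 → W
n=21: only reaches 14(W), 18(W), 20(W), all W → L
n=22: reaches L-position 11 → W
n=23: only reaches 22(W), which is W → L
n=24: reaches L-position 21 → W
n=25: only reaches 20(W), 24(W), all W → L
n=26: reaches L-position 13 → W
n=27: only reaches 18(W), 24(W), 26(W), all W → L
n=28: reaches L-position 21 → W
n=29: only reaches 28(W), which is W → L
n=30: reaches L-position 15 → W
n=31: only reaches 30(W), which is W → L
n=32: reaches L-position 31 → W
n=33: only reaches 22(W), 30(W), 32(W), all W → L
n=34: reaches L-position 17 → W
n=35: only reaches 28(W), 30(W), 34(W), all W → L
n=36: reaches L-position 27 → W
n=37: only reaches 36(W), which is W → L
The losing starting values of n are exactly the entries labelled L in this table (19 of them).

0, 2, 5, 7, 9, 11, 13, 15, 17, 19, 21, 23, 25, 27, 29, 31, 33, 35, 37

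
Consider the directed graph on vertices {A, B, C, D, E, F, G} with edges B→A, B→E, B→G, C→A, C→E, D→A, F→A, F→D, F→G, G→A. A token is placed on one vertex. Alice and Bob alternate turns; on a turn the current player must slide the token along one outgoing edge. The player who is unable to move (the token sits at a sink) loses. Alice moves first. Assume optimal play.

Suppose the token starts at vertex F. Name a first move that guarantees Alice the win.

Positions with no move are L. A position that does have a move is losing for the player to move precisely when every available move leads to a winning position for the opponent. Fill in the labels:
Every edge goes from a vertex to one that appears earlier in the order E, A, G, B, C, D, F, so processing vertices in that order labels each vertex after all of its successors.
E: no outgoing edge → L
A: no outgoing edge → L
G: →A(L), so W
B: →A(L), so W
C: →A(L), so W
D: →A(L), so W
F: →A(L), so W
From F, the L positions reachable in one move are: A.

Move to A.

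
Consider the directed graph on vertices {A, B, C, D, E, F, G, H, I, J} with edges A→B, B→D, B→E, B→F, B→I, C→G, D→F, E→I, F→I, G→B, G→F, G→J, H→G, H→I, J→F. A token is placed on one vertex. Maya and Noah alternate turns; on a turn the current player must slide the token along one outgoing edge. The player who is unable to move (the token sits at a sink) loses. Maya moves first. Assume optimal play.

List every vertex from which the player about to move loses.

Label each position W (a win for the player to move) or L (a loss). A position with no legal move is L; any other position is W exactly when some move reaches an L, and L when every move reaches a W.
Every edge goes from a vertex to one that appears earlier in the order I, F, J, D, E, B, G, C, H, A, so processing vertices in that order labels each vertex after all of its successors.
I: no outgoing edge → L
F: →I(L), so W
J: →F(W) only, which is W, so L
D: →F(W) only, which is W, so L
E: →I(L), so W
B: →D(L), so W
G: →J(L), so W
C: →G(W) only, which is W, so L
H: →I(L), so W
A: →B(W) only, which is W, so L
The losing starting vertices are exactly the entries labelled L in this table (5 of them).

A, C, D, I, J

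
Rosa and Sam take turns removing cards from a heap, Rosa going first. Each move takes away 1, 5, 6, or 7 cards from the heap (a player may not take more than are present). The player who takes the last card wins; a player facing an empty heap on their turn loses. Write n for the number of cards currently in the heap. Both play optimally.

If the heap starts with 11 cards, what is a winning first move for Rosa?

Remove 7, leaving 4.

Work bottom-up. With no move the player to move loses. Otherwise the position is W if at least one move leads to an L position for the opponent, and L if every move leads to a W.
n=0: no move → L
n=1: can move to 0, which is L ⇒ W
n=2: the only move is to 1(W), a W ⇒ L
n=3: can move to 2, which is L ⇒ W
n=4: the only move is to 3(W), a W ⇒ L
n=5: can move to 4, which is L ⇒ W
n=6: can move to 0, which is L ⇒ W
n=7: can move to 2, which is L ⇒ W
n=8: can move to 2, which is L ⇒ W
n=9: can move to 4, which is L ⇒ W
n=10: can move to 4, which is L ⇒ W
n=11: can move to 4, which is L ⇒ W
From 11, the L positions reachable in one move are: 4.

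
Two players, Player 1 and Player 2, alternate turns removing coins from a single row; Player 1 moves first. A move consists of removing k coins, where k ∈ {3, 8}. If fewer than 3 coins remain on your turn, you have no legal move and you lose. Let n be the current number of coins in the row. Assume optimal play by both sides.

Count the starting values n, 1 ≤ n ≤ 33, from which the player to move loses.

15

Classify positions by backward induction: terminal positions (no move available) are L. From any other position, the mover wins iff some move reaches an L.
n=0: no move → L
n=1: no move → L
n=2: no move → L
n=3: W (go to 0, an L position)
n=4: W (go to 1, an L position)
n=5: W (go to 2, an L position)
n=6: L (sole option 3(W) is W)
n=7: L (sole option 4(W) is W)
n=8: W (go to 0, an L position)
n=9: W (go to 6, an L position)
n=10: W (go to 7, an L position)
n=11: L (options 8(W), 3(W) are all W)
n=12: L (options 9(W), 4(W) are all W)
n=13: L (options 10(W), 5(W) are all W)
n=14: W (go to 11, an L position)
n=15: W (go to 12, an L position)
n=16: W (go to 13, an L position)
n=17: L (options 14(W), 9(W) are all W)
n=18: L (options 15(W), 10(W) are all W)
n=19: W (go to 11, an L position)
n=20: W (go to 17, an L position)
n=21: W (go to 18, an L position)
n=22: L (options 19(W), 14(W) are all W)
n=23: L (options 20(W), 15(W) are all W)
n=24: L (options 21(W), 16(W) are all W)
n=25: W (go to 22, an L position)
n=26: W (go to 23, an L position)
n=27: W (go to 24, an L position)
n=28: L (options 25(W), 20(W) are all W)
n=29: L (options 26(W), 21(W) are all W)
n=30: W (go to 22, an L position)
n=31: W (go to 28, an L position)
n=32: W (go to 29, an L position)
n=33: L (options 30(W), 25(W) are all W)
L entries with 1 ≤ n ≤ 33 (n=0 is outside the asked range and is not counted): n = 1, 2, 6, 7, 11, 12, 13, 17, 18, 22, 23, 24, 28, 29, 33; that makes 15.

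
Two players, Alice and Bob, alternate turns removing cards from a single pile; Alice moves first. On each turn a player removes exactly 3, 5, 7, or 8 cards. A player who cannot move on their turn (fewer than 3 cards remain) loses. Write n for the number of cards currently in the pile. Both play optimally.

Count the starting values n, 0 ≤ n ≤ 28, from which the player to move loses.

Classify positions by backward induction: terminal positions (no move available) are L. From any other position, the mover wins iff some move reaches an L.
n=0: no move → L
n=1: no move → L
n=2: no move → L
n=3: →0(L), so W
n=4: →1(L), so W
n=5: →2(L), so W
n=6: →1(L), so W
n=7: →2(L), so W
n=8: →1(L), so W
n=9: →2(L), so W
n=10: →2(L), so W
n=11: →8(W), 6(W), 4(W), 3(W) — all W, so L
n=12: →9(W), 7(W), 5(W), 4(W) — all W, so L
n=13: →10(W), 8(W), 6(W), 5(W) — all W, so L
n=14: →11(L), so W
n=15: →12(L), so W
n=16: →13(L), so W
n=17: →12(L), so W
n=18: →13(L), so W
n=19: →12(L), so W
n=20: →13(L), so W
n=21: →13(L), so W
n=22: →19(W), 17(W), 15(W), 14(W) — all W, so L
n=23: →20(W), 18(W), 16(W), 15(W) — all W, so L
n=24: →21(W), 19(W), 17(W), 16(W) — all W, so L
n=25: →22(L), so W
n=26: →23(L), so W
n=27: →24(L), so W
n=28: →23(L), so W
L entries with 0 ≤ n ≤ 28: n = 0, 1, 2, 11, 12, 13, 22, 23, 24; that makes 9.

9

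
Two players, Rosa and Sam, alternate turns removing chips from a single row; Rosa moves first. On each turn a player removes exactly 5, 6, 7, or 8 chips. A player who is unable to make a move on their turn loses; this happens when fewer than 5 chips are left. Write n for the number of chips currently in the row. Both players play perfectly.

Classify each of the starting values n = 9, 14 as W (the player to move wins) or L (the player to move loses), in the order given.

Label each position W (a win for the player to move) or L (a loss). A position with no legal move is L; any other position is W exactly when some move reaches an L, and L when every move reaches a W.
n=0: no move → L
n=1: no move → L
n=2: no move → L
n=3: no move → L
n=4: no move → L
n=5: can move to 0, which is L ⇒ W
n=6: can move to 1, which is L ⇒ W
n=7: can move to 2, which is L ⇒ W
n=8: can move to 3, which is L ⇒ W
n=9: can move to 4, which is L ⇒ W
n=10: can move to 4, which is L ⇒ W
n=11: can move to 4, which is L ⇒ W
n=12: can move to 4, which is L ⇒ W
n=13: moves to 8(W), 7(W), 6(W), 5(W); every one is W ⇒ L
n=14: moves to 9(W), 8(W), 7(W), 6(W); every one is W ⇒ L

9: W, 14: L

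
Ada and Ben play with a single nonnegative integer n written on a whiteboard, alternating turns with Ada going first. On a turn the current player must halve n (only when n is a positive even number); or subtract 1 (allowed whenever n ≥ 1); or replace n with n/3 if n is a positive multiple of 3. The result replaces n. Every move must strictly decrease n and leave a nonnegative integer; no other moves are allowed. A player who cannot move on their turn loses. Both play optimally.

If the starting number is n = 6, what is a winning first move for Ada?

Use the standard recursion: the mover loses at a terminal position; elsewhere, the mover wins exactly when some move hands the opponent an L position.
n=0: no move → L
n=1: →0(L), so W
n=2: →1(W) only, which is W, so L
n=3: →2(L), so W
n=4: →2(L), so W
n=5: →4(W) only, which is W, so L
n=6: →2(L), so W
From 6, the L positions reachable in one move are: 2, 5. Any move reaching one of these is winning.

Move to 2.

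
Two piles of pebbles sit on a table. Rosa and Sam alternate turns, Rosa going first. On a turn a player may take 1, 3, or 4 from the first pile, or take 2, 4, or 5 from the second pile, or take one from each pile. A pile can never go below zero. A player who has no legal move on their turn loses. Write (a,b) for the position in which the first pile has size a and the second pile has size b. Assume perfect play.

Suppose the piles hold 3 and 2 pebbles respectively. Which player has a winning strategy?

Classify positions by backward induction: terminal positions (no move available) are L. From any other position, the mover wins iff some move reaches an L.
No move ever increases a pile, so every position that can arise here has a ≤ 3 and b ≤ 2; it is enough to label the cells with 0 ≤ a ≤ 3 and 0 ≤ b ≤ 2.
Every move lowers a or b (never raises either), so fill the grid row by row in increasing a, and left to right within a row: each cell's successors are then already labelled.
      b=0  b=1  b=2
a=0:    L    L    W
a=1:    W    W    W
a=2:    L    L    W
a=3:    W    W    W
Cells with no legal move (terminal, hence L): (0,0), (0,1).
The remaining L cells, each justified by listing all of its moves:
(2,0): →(1,0)(W) only, which is W, so L
(2,1): →(1,1)(W), (1,0)(W) — all W, so L
Every other cell has at least one move into one of the L cells above, so it is W.
From (3,2) Rosa can move to (2,1), reaching an L position.

Rosa wins.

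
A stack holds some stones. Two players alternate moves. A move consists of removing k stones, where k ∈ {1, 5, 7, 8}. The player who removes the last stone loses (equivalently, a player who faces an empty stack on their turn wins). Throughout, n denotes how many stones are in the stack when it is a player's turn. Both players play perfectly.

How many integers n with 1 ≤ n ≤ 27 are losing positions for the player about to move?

Work bottom-up. With no move the player to move wins. Otherwise the position is W if at least one move leads to an L position for the opponent, and L if every move leads to a W.
n=0: no move; the opponent has just taken the last stone and therefore loses → W
n=1: L (sole option 0(W) is W)
n=2: W (go to 1, an L position)
n=3: L (sole option 2(W) is W)
n=4: W (go to 3, an L position)
n=5: L (options 4(W), 0(W) are all W)
n=6: W (go to 5, an L position)
n=7: L (options 6(W), 2(W), 0(W) are all W)
n=8: W (go to 7, an L position)
n=9: W (go to 1, an L position)
n=10: W (go to 5, an L position)
n=11: W (go to 3, an L position)
n=12: W (go to 7, an L position)
n=13: W (go to 5, an L position)
n=14: W (go to 7, an L position)
n=15: W (go to 7, an L position)
n=16: L (options 15(W), 11(W), 9(W), 8(W) are all W)
n=17: W (go to 16, an L position)
n=18: L (options 17(W), 13(W), 11(W), 10(W) are all W)
n=19: W (go to 18, an L position)
n=20: L (options 19(W), 15(W), 13(W), 12(W) are all W)
n=21: W (go to 20, an L position)
n=22: L (options 21(W), 17(W), 15(W), 14(W) are all W)
n=23: W (go to 22, an L position)
n=24: W (go to 16, an L position)
n=25: W (go to 20, an L position)
n=26: W (go to 18, an L position)
n=27: W (go to 22, an L position)
L entries with 1 ≤ n ≤ 27 (the range starts at n=1): n = 1, 3, 5, 7, 16, 18, 20, 22; that makes 8.

8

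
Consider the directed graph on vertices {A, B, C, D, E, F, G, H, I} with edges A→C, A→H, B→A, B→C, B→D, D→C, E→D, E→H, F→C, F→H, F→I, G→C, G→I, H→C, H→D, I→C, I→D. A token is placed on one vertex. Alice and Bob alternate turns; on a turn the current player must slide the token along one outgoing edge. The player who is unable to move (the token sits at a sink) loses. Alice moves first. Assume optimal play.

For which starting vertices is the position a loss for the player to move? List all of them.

Classify positions by backward induction: terminal positions (no move available) are L. From any other position, the mover wins iff some move reaches an L.
Every edge goes from a vertex to one that appears earlier in the order C, D, H, I, G, A, E, F, B, so processing vertices in that order labels each vertex after all of its successors.
C: no outgoing edge → L
D: W (go to C, an L position)
H: W (go to C, an L position)
I: W (go to C, an L position)
G: W (go to C, an L position)
A: W (go to C, an L position)
E: L (options H(W), D(W) are all W)
F: W (go to C, an L position)
B: W (go to C, an L position)
The losing starting vertices are exactly the entries labelled L in this table (2 of them).

C, E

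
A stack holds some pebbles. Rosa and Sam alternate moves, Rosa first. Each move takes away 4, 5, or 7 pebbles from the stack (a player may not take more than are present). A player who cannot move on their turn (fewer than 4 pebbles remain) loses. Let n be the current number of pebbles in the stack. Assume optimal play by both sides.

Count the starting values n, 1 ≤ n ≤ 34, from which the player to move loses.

Build the W/L table. Terminal = L. A non-terminal position is W if it has a move to some L; otherwise it is L.
n=0: no move → L
n=1: no move → L
n=2: no move → L
n=3: no move → L
n=4: can move to 0, which is L ⇒ W
n=5: can move to 1, which is L ⇒ W
n=6: can move to 2, which is L ⇒ W
n=7: can move to 3, which is L ⇒ W
n=8: can move to 3, which is L ⇒ W
n=9: can move to 2, which is L ⇒ W
n=10: can move to 3, which is L ⇒ W
n=11: moves to 7(W), 6(W), 4(W); every one is W ⇒ L
n=12: moves to 8(W), 7(W), 5(W); every one is W ⇒ L
n=13: moves to 9(W), 8(W), 6(W); every one is W ⇒ L
n=14: moves to 10(W), 9(W), 7(W); every one is W ⇒ L
n=15: can move to 11, which is L ⇒ W
n=16: can move to 12, which is L ⇒ W
n=17: can move to 13, which is L ⇒ W
n=18: can move to 14, which is L ⇒ W
n=19: can move to 14, which is L ⇒ W
n=20: can move to 13, which is L ⇒ W
n=21: can move to 14, which is L ⇒ W
n=22: moves to 18(W), 17(W), 15(W); every one is W ⇒ L
n=23: moves to 19(W), 18(W), 16(W); every one is W ⇒ L
n=24: moves to 20(W), 19(W), 17(W); every one is W ⇒ L
n=25: moves to 21(W), 20(W), 18(W); every one is W ⇒ L
n=26: can move to 22, which is L ⇒ W
n=27: can move to 23, which is L ⇒ W
n=28: can move to 24, which is L ⇒ W
n=29: can move to 25, which is L ⇒ W
n=30: can move to 25, which is L ⇒ W
n=31: can move to 24, which is L ⇒ W
n=32: can move to 25, which is L ⇒ W
n=33: moves to 29(W), 28(W), 26(W); every one is W ⇒ L
n=34: moves to 30(W), 29(W), 27(W); every one is W ⇒ L
L entries with 1 ≤ n ≤ 34 (n=0 is outside the asked range and is not counted): n = 1, 2, 3, 11, 12, 13, 14, 22, 23, 24, 25, 33, 34; that makes 13.

13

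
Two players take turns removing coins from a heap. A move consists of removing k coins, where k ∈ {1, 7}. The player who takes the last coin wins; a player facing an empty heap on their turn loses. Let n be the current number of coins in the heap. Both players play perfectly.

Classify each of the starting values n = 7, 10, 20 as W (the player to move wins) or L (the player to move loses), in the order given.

7: W, 10: L, 20: L

Build the W/L table. Terminal = L. A non-terminal position is W if it has a move to some L; otherwise it is L.
n=0: no move → L
n=1: can move to 0, which is L ⇒ W
n=2: the only move is to 1(W), a W ⇒ L
n=3: can move to 2, which is L ⇒ W
n=4: the only move is to 3(W), a W ⇒ L
n=5: can move to 4, which is L ⇒ W
n=6: the only move is to 5(W), a W ⇒ L
n=7: can move to 6, which is L ⇒ W
n=8: moves to 7(W), 1(W); every one is W ⇒ L
n=9: can move to 8, which is L ⇒ W
n=10: moves to 9(W), 3(W); every one is W ⇒ L
n=11: can move to 10, which is L ⇒ W
n=12: moves to 11(W), 5(W); every one is W ⇒ L
n=13: can move to 12, which is L ⇒ W
n=14: moves to 13(W), 7(W); every one is W ⇒ L
n=15: can move to 14, which is L ⇒ W
n=16: moves to 15(W), 9(W); every one is W ⇒ L
n=17: can move to 16, which is L ⇒ W
n=18: moves to 17(W), 11(W); every one is W ⇒ L
n=19: can move to 18, which is L ⇒ W
n=20: moves to 19(W), 13(W); every one is W ⇒ L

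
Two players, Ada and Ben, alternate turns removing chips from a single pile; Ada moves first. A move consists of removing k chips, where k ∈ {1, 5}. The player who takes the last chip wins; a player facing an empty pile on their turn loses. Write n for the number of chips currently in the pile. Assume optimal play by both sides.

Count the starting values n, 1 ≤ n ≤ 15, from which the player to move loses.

7

Build the W/L table. Terminal = L. A non-terminal position is W if it has a move to some L; otherwise it is L.
n=0: no move → L
n=1: can move to 0, which is L ⇒ W
n=2: the only move is to 1(W), a W ⇒ L
n=3: can move to 2, which is L ⇒ W
n=4: the only move is to 3(W), a W ⇒ L
n=5: can move to 4, which is L ⇒ W
n=6: moves to 5(W), 1(W); every one is W ⇒ L
n=7: can move to 6, which is L ⇒ W
n=8: moves to 7(W), 3(W); every one is W ⇒ L
n=9: can move to 8, which is L ⇒ W
n=10: moves to 9(W), 5(W); every one is W ⇒ L
n=11: can move to 10, which is L ⇒ W
n=12: moves to 11(W), 7(W); every one is W ⇒ L
n=13: can move to 12, which is L ⇒ W
n=14: moves to 13(W), 9(W); every one is W ⇒ L
n=15: can move to 14, which is L ⇒ W
L entries with 1 ≤ n ≤ 15 (n=0 is outside the asked range and is not counted): n = 2, 4, 6, 8, 10, 12, 14; that makes 7.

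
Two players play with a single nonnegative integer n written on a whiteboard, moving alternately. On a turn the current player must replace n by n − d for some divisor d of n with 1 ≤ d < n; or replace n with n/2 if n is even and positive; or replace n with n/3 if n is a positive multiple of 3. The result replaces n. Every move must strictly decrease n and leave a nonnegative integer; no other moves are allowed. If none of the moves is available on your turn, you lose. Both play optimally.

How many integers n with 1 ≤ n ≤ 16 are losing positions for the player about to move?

Positions with no move are L. A position that does have a move is losing for the player to move precisely when every available move leads to a winning position for the opponent. Fill in the labels:
n=0: no move → L
n=1: no move → L
n=2: reaches L-position 1 → W
n=3: reaches L-position 1 → W
n=4: only reaches 2(W), 3(W), all W → L
n=5: reaches L-position 4 → W
n=6: reaches L-position 4 → W
n=7: only reaches 6(W), which is W → L
n=8: reaches L-position 4 → W
n=9: only reaches 3(W), 6(W), 8(W), all W → L
n=10: reaches L-position 9 → W
n=11: only reaches 10(W), which is W → L
n=12: reaches L-position 4 → W
n=13: only reaches 12(W), which is W → L
n=14: reaches L-position 7 → W
n=15: only reaches 5(W), 10(W), 12(W), 14(W), all W → L
n=16: reaches L-position 15 → W
L entries with 1 ≤ n ≤ 16 (n=0 is outside the asked range and is not counted): n = 1, 4, 7, 9, 11, 13, 15; that makes 7.

7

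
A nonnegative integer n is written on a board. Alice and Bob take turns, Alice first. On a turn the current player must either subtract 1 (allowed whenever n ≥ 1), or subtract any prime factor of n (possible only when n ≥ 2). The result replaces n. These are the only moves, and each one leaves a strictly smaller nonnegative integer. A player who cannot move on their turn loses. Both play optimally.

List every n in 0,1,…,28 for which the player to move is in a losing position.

0, 4, 8, 12, 16, 20, 24, 28

Compute win/loss labels from the base case upward. A position with no move is L. Any other position is W if it can reach an L in one move, else L.
n=0: no move → L
n=1: reaches L-position 0 → W
n=2: reaches L-position 0 → W
n=3: reaches L-position 0 → W
n=4: only reaches 2(W), 3(W), all W → L
n=5: reaches L-position 0 → W
n=6: reaches L-position 4 → W
n=7: reaches L-position 0 → W
n=8: only reaches 6(W), 7(W), all W → L
n=9: reaches L-position 8 → W
n=10: reaches L-position 8 → W
n=11: reaches L-position 0 → W
n=12: only reaches 9(W), 10(W), 11(W), all W → L
n=13: reaches L-position 0 → W
n=14: reaches L-position 12 → W
n=15: reaches L-position 12 → W
n=16: only reaches 14(W), 15(W), all W → L
n=17: reaches L-position 0 → W
n=18: reaches L-position 16 → W
n=19: reaches L-position 0 → W
n=20: only reaches 15(W), 18(W), 19(W), all W → L
n=21: reaches L-position 20 → W
n=22: reaches L-position 20 → W
n=23: reaches L-position 0 → W
n=24: only reaches 21(W), 22(W), 23(W), all W → L
n=25: reaches L-position 20 → W
n=26: reaches L-position 24 → W
n=27: reaches L-position 24 → W
n=28: only reaches 21(W), 26(W), 27(W), all W → L
Reading off the rows marked L gives the requested list; there are 8 such values of n.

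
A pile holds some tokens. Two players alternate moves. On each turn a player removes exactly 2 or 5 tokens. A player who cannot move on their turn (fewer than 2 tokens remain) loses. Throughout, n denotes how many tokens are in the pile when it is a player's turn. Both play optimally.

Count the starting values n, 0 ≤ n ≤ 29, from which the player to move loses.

14

Work bottom-up. With no move the player to move loses. Otherwise the position is W if at least one move leads to an L position for the opponent, and L if every move leads to a W.
n=0: no move → L
n=1: no move → L
n=2: W (go to 0, an L position)
n=3: W (go to 1, an L position)
n=4: L (sole option 2(W) is W)
n=5: W (go to 0, an L position)
n=6: W (go to 4, an L position)
n=7: L (options 5(W), 2(W) are all W)
n=8: L (options 6(W), 3(W) are all W)
n=9: W (go to 7, an L position)
n=10: W (go to 8, an L position)
n=11: L (options 9(W), 6(W) are all W)
n=12: W (go to 7, an L position)
n=13: W (go to 11, an L position)
n=14: L (options 12(W), 9(W) are all W)
n=15: L (options 13(W), 10(W) are all W)
n=16: W (go to 14, an L position)
n=17: W (go to 15, an L position)
n=18: L (options 16(W), 13(W) are all W)
n=19: W (go to 14, an L position)
n=20: W (go to 18, an L position)
n=21: L (options 19(W), 16(W) are all W)
n=22: L (options 20(W), 17(W) are all W)
n=23: W (go to 21, an L position)
n=24: W (go to 22, an L position)
n=25: L (options 23(W), 20(W) are all W)
n=26: W (go to 21, an L position)
n=27: W (go to 25, an L position)
n=28: L (options 26(W), 23(W) are all W)
n=29: L (options 27(W), 24(W) are all W)
L entries with 0 ≤ n ≤ 29: n = 0, 1, 4, 7, 8, 11, 14, 15, 18, 21, 22, 25, 28, 29; that makes 14.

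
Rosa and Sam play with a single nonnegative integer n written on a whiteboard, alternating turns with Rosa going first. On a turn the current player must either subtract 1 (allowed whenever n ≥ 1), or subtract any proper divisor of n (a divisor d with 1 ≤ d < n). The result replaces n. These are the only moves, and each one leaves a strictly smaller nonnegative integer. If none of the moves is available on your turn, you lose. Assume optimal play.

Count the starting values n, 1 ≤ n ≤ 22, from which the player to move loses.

Label each position W (a win for the player to move) or L (a loss). A position with no legal move is L; any other position is W exactly when some move reaches an L, and L when every move reaches a W.
n=0: no move → L
n=1: reaches L-position 0 → W
n=2: only reaches 1(W), which is W → L
n=3: reaches L-position 2 → W
n=4: reaches L-position 2 → W
n=5: only reaches 4(W), which is W → L
n=6: reaches L-position 5 → W
n=7: only reaches 6(W), which is W → L
n=8: reaches L-position 7 → W
n=9: only reaches 6(W), 8(W), all W → L
n=10: reaches L-position 5 → W
n=11: only reaches 10(W), which is W → L
n=12: reaches L-position 9 → W
n=13: only reaches 12(W), which is W → L
n=14: reaches L-position 7 → W
n=15: only reaches 10(W), 12(W), 14(W), all W → L
n=16: reaches L-position 15 → W
n=17: only reaches 16(W), which is W → L
n=18: reaches L-position 9 → W
n=19: only reaches 18(W), which is W → L
n=20: reaches L-position 15 → W
n=21: only reaches 14(W), 18(W), 20(W), all W → L
n=22: reaches L-position 11 → W
L entries with 1 ≤ n ≤ 22 (n=0 is outside the asked range and is not counted): n = 2, 5, 7, 9, 11, 13, 15, 17, 19, 21; that makes 10.

10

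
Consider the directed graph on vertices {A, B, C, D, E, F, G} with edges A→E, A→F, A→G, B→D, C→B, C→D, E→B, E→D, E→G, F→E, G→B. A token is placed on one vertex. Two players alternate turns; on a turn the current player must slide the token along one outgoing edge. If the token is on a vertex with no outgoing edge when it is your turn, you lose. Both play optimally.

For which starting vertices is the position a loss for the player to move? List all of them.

Compute win/loss labels from the base case upward. A position with no move is L. Any other position is W if it can reach an L in one move, else L.
Every edge goes from a vertex to one that appears earlier in the order D, B, G, C, E, F, A, so processing vertices in that order labels each vertex after all of its successors.
D: no outgoing edge → L
B: →D(L), so W
G: →B(W) only, which is W, so L
C: →D(L), so W
E: →G(L), so W
F: →E(W) only, which is W, so L
A: →F(L), so W
The losing starting vertices are exactly the entries labelled L in this table (3 of them).

D, F, G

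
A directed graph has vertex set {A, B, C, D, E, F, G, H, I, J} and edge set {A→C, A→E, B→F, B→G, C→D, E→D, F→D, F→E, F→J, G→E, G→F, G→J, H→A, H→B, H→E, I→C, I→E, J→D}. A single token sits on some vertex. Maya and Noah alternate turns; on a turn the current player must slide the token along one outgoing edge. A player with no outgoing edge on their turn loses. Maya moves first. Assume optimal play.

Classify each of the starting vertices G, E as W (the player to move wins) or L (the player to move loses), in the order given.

Build the W/L table. Terminal = L. A non-terminal position is W if it has a move to some L; otherwise it is L.
Every edge goes from a vertex to one that appears earlier in the order D, J, E, F, G, C, B, A, I, H, so processing vertices in that order labels each vertex after all of its successors.
D: no outgoing edge → L
J: →D(L), so W
E: →D(L), so W
F: →D(L), so W
G: →F(W), E(W), J(W) — all W, so L
C: →D(L), so W
B: →G(L), so W
A: →C(W), E(W) — all W, so L
I: →C(W), E(W) — all W, so L
H: →A(L), so W

G: L, E: W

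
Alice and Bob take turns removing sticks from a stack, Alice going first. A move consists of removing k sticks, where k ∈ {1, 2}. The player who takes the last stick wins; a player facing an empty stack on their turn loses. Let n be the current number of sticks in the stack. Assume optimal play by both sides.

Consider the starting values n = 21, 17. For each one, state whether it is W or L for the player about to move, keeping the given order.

Use the standard recursion: the mover loses at a terminal position; elsewhere, the mover wins exactly when some move hands the opponent an L position.
n=0: no move → L
n=1: →0(L), so W
n=2: →0(L), so W
n=3: →2(W), 1(W) — all W, so L
n=4: →3(L), so W
n=5: →3(L), so W
n=6: →5(W), 4(W) — all W, so L
n=7: →6(L), so W
n=8: →6(L), so W
n=9: →8(W), 7(W) — all W, so L
n=10: →9(L), so W
n=11: →9(L), so W
n=12: →11(W), 10(W) — all W, so L
n=13: →12(L), so W
n=14: →12(L), so W
n=15: →14(W), 13(W) — all W, so L
n=16: →15(L), so W
n=17: →15(L), so W
n=18: →17(W), 16(W) — all W, so L
n=19: →18(L), so W
n=20: →18(L), so W
n=21: →20(W), 19(W) — all W, so L

21: L, 17: W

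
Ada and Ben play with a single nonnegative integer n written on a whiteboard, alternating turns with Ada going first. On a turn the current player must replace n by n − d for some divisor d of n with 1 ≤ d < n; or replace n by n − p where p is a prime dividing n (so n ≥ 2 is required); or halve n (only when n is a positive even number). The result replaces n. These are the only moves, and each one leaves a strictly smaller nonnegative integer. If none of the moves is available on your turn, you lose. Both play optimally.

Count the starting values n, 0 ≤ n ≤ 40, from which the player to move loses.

Work bottom-up. With no move the player to move loses. Otherwise the position is W if at least one move leads to an L position for the opponent, and L if every move leads to a W.
n=0: no move → L
n=1: no move → L
n=2: →0(L), so W
n=3: →0(L), so W
n=4: →2(W), 3(W) — all W, so L
n=5: →0(L), so W
n=6: →4(L), so W
n=7: →0(L), so W
n=8: →4(L), so W
n=9: →6(W), 8(W) — all W, so L
n=10: →9(L), so W
n=11: →0(L), so W
n=12: →9(L), so W
n=13: →0(L), so W
n=14: →7(W), 12(W), 13(W) — all W, so L
n=15: →14(L), so W
n=16: →14(L), so W
n=17: →0(L), so W
n=18: →9(L), so W
n=19: →0(L), so W
n=20: →10(W), 15(W), 16(W), 18(W), 19(W) — all W, so L
n=21: →14(L), so W
n=22: →20(L), so W
n=23: →0(L), so W
n=24: →20(L), so W
n=25: →20(L), so W
n=26: →13(W), 24(W), 25(W) — all W, so L
n=27: →26(L), so W
n=28: →14(L), so W
n=29: →0(L), so W
n=30: →20(L), so W
n=31: →0(L), so W
n=32: →16(W), 24(W), 28(W), 30(W), 31(W) — all W, so L
n=33: →32(L), so W
n=34: →32(L), so W
n=35: →28(W), 30(W), 34(W) — all W, so L
n=36: →32(L), so W
n=37: →0(L), so W
n=38: →19(W), 36(W), 37(W) — all W, so L
n=39: →26(L), so W
n=40: →20(L), so W
L entries with 0 ≤ n ≤ 40: n = 0, 1, 4, 9, 14, 20, 26, 32, 35, 38; that makes 10.

10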